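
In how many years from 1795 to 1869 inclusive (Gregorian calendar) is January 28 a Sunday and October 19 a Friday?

Check each year's weekday for January 28 and October 19:
  1795: Wed/Mon  1796: Thu/Wed  1797: Sat/Thu  1798: Sun/Fri ✓  1799: Mon/Sat  1800: Tue/Sun  1801: Wed/Mon  1802: Thu/Tue  1803: Fri/Wed  1804: Sat/Fri  1805: Mon/Sat  1806: Tue/Sun  1807: Wed/Mon  1808: Thu/Wed  …(47 more)…  1856: Mon/Sun  1857: Wed/Mon  1858: Thu/Tue  1859: Fri/Wed  1860: Sat/Fri  1861: Mon/Sat  1862: Tue/Sun  1863: Wed/Mon  1864: Thu/Wed  1865: Sat/Thu  1866: Sun/Fri ✓  1867: Mon/Sat  1868: Tue/Mon  1869: Thu/Tue
Both conditions hold in: 1798, 1810, 1821, 1827, 1838, 1849, 1855, 1866 — 8.

8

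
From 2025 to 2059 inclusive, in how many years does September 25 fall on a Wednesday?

Track September 25's weekday year by year (advancing +1, or +2 across a Feb 29):
  2025: Thu  2026: Fri (+1)  2027: Sat (+1)  2028: Mon (+2)  2029: Tue (+1)
  2030: Wed (+1) ✓  2031: Thu (+1)  2032: Sat (+2)  2033: Sun (+1)  2034: Mon (+1)
  2035: Tue (+1)  2036: Thu (+2)  2037: Fri (+1)  2038: Sat (+1)  … (7 more years) …
  2046: Tue (+1)  2047: Wed (+1) ✓  2048: Fri (+2)  2049: Sat (+1)  2050: Sun (+1)
  2051: Mon (+1)  2052: Wed (+2) ✓  2053: Thu (+1)  2054: Fri (+1)  2055: Sat (+1)
  2056: Mon (+2)  2057: Tue (+1)  2058: Wed (+1) ✓  2059: Thu (+1)
Wednesday years: 2030, 2041, 2047, 2052, 2058 — 5 in total.

5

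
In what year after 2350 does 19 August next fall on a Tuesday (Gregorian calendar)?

From one year to the next, a fixed date's weekday advances by 1, or by 2 when a Feb 29 lies between the two dates.
2350: August 19 is Saturday.
2351: Sunday (+1)
2352: Tuesday (+2)
19 August falls on a Tuesday in 2352.

2352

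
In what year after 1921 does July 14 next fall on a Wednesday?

1926

From one year to the next, a fixed date's weekday advances by 1, or by 2 when a Feb 29 lies between the two dates.
1921: July 14 is Thursday.
1922: Friday (+1)
1923: Saturday (+1)
1924: Monday (+2)
1925: Tuesday (+1)
1926: Wednesday (+1)
July 14 falls on a Wednesday in 1926.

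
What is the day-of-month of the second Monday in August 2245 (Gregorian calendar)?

August 1, 2245 is a Friday, so the first Monday is the 4th.
The second Monday is 4 + 7 = 11.

11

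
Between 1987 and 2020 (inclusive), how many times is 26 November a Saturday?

Track 26 November's weekday year by year (advancing +1, or +2 across a Feb 29):
  1987: Thu  1988: Sat (+2) ✓  1989: Sun (+1)  1990: Mon (+1)  1991: Tue (+1)
  1992: Thu (+2)  1993: Fri (+1)  1994: Sat (+1) ✓  1995: Sun (+1)  1996: Tue (+2)
  1997: Wed (+1)  1998: Thu (+1)  1999: Fri (+1)  2000: Sun (+2)  … (6 more years) …
  2007: Mon (+1)  2008: Wed (+2)  2009: Thu (+1)  2010: Fri (+1)  2011: Sat (+1) ✓
  2012: Mon (+2)  2013: Tue (+1)  2014: Wed (+1)  2015: Thu (+1)  2016: Sat (+2) ✓
  2017: Sun (+1)  2018: Mon (+1)  2019: Tue (+1)  2020: Thu (+2)
Saturday years: 1988, 1994, 2005, 2011, 2016 — 5 in total.

5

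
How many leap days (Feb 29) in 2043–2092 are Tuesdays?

Leap years in 2043–2092: 13 of them.
Feb 29 weekday advances by 5 (mod 7) from one leap year to the next four years later (or differs when a century non-leap intervenes).
Leap-day weekdays: 2044:Mon 2048:Sat 2052:Thu 2056:Tue✓ 2060:Sun 2064:Fri 2068:Wed 2072:Mon 2076:Sat 2080:Thu 2084:Tue✓ 2088:Sun 2092:Fri
Tuesday: 2056, 2084 → 2.

2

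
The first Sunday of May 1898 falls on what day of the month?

1

May 1, 1898 is a Sunday, so the first Sunday is the 1st.
The first Sunday is 1 + 0 = 1.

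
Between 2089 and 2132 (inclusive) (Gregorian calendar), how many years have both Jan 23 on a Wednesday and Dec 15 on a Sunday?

4

Check each year's weekday for Jan 23 and Dec 15:
  2089: Sun/Thu  2090: Mon/Fri  2091: Tue/Sat  2092: Wed/Mon  2093: Fri/Tue  2094: Sat/Wed  2095: Sun/Thu  2096: Mon/Sat  2097: Wed/Sun ✓  2098: Thu/Mon  2099: Fri/Tue  2100: Sat/Wed  2101: Sun/Thu  2102: Mon/Fri  …(16 more)…  2119: Mon/Fri  2120: Tue/Sun  2121: Thu/Mon  2122: Fri/Tue  2123: Sat/Wed  2124: Sun/Fri  2125: Tue/Sat  2126: Wed/Sun ✓  2127: Thu/Mon  2128: Fri/Wed  2129: Sun/Thu  2130: Mon/Fri  2131: Tue/Sat  2132: Wed/Mon
Both conditions hold in: 2097, 2109, 2115, 2126 — 4.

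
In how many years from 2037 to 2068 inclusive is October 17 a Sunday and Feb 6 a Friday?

Check each year's weekday for October 17 and Feb 6:
  2037: Sat/Fri  2038: Sun/Sat  2039: Mon/Sun  2040: Wed/Mon  2041: Thu/Wed  2042: Fri/Thu  2043: Sat/Fri  2044: Mon/Sat  2045: Tue/Mon  2046: Wed/Tue  2047: Thu/Wed  2048: Sat/Thu  2049: Sun/Sat  2050: Mon/Sun  …(4 more)…  2055: Sun/Sat  2056: Tue/Sun  2057: Wed/Tue  2058: Thu/Wed  2059: Fri/Thu  2060: Sun/Fri ✓  2061: Mon/Sun  2062: Tue/Mon  2063: Wed/Tue  2064: Fri/Wed  2065: Sat/Fri  2066: Sun/Sat  2067: Mon/Sun  2068: Wed/Mon
Both conditions hold in: 2060 — 1.

1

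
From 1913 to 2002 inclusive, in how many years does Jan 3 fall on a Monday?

Track Jan 3's weekday year by year (advancing +1, or +2 across a Feb 29):
  1913: Fri  1914: Sat (+1)  1915: Sun (+1)  1916: Mon (+1) ✓  1917: Wed (+2)
  1918: Thu (+1)  1919: Fri (+1)  1920: Sat (+1)  1921: Mon (+2) ✓  1922: Tue (+1)
  1923: Wed (+1)  1924: Thu (+1)  1925: Sat (+2)  1926: Sun (+1)  … (62 more years) …
  1989: Tue (+2)  1990: Wed (+1)  1991: Thu (+1)  1992: Fri (+1)  1993: Sun (+2)
  1994: Mon (+1) ✓  1995: Tue (+1)  1996: Wed (+1)  1997: Fri (+2)  1998: Sat (+1)
  1999: Sun (+1)  2000: Mon (+1) ✓  2001: Wed (+2)  2002: Thu (+1)
Monday years: 1916, 1921, 1927, 1938, 1944, 1949, 1955, 1966, 1972, 1977, 1983, 1994, 2000 — 13 in total.

13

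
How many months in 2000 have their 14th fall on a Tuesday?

2

Check the 14th of each month of 2000: Jan 14: Fri, Feb 14: Mon, Mar 14: Tue, Apr 14: Fri, May 14: Sun, Jun 14: Wed, Jul 14: Fri, Aug 14: Mon, Sep 14: Thu, Oct 14: Sat, Nov 14: Tue, Dec 14: Thu.
Tuesday occurs in March, November — 2 months.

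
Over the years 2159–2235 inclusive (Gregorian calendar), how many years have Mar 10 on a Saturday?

Track Mar 10's weekday year by year (advancing +1, or +2 across a Feb 29):
  2159: Sat ✓  2160: Mon (+2)  2161: Tue (+1)  2162: Wed (+1)  2163: Thu (+1)
  2164: Sat (+2) ✓  2165: Sun (+1)  2166: Mon (+1)  2167: Tue (+1)  2168: Thu (+2)
  2169: Fri (+1)  2170: Sat (+1) ✓  2171: Sun (+1)  2172: Tue (+2)  … (49 more years) …
  2222: Sun (+1)  2223: Mon (+1)  2224: Wed (+2)  2225: Thu (+1)  2226: Fri (+1)
  2227: Sat (+1) ✓  2228: Mon (+2)  2229: Tue (+1)  2230: Wed (+1)  2231: Thu (+1)
  2232: Sat (+2) ✓  2233: Sun (+1)  2234: Mon (+1)  2235: Tue (+1)
Saturday years: 2159, 2164, 2170, 2181, 2187, 2192, 2198, 2204, 2210, 2221, 2227, 2232 — 12 in total.

12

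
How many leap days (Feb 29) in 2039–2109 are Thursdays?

2

Leap years in 2039–2109: 17 of them.
Feb 29 weekday advances by 5 (mod 7) from one leap year to the next four years later (or differs when a century non-leap intervenes).
Leap-day weekdays: 2040:Wed 2044:Mon 2048:Sat 2052:Thu✓ 2056:Tue 2060:Sun 2064:Fri 2068:Wed 2072:Mon 2076:Sat 2080:Thu✓ 2084:Tue 2088:Sun 2092:Fri 2096:Wed 2104:Fri 2108:Wed
Thursday: 2052, 2080 → 2.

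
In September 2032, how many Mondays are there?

September 2032 has 30 days and begins on Wednesday.
The first Monday is September 6.
Mondays fall on 6, 13, 20, 27 — that's 4.

4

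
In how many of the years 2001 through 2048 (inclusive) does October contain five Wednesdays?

22

October has 31 days; it has five Wednesdays when Wednesday falls among the first (month-length − 28) days — i.e. when October 1 is one of Wednesday/Tuesday/Monday.
October 1 by year: 2001:Mon✓ 2002:Tue✓ 2003:Wed✓ 2004:Fri 2005:Sat 2006:Sun 2007:Mon✓ 2008:Wed✓ 2009:Thu 2010:Fri 2011:Sat 2012:Mon✓ 2013:Tue✓ 2014:Wed✓ 2015:Thu …(18 more)… 2034:Sun 2035:Mon✓ 2036:Wed✓ 2037:Thu 2038:Fri 2039:Sat 2040:Mon✓ 2041:Tue✓ 2042:Wed✓ 2043:Thu 2044:Sat 2045:Sun 2046:Mon✓ 2047:Tue✓ 2048:Thu
Years with five Wednesdays: 2001, 2002, 2003, 2007, 2008, 2012, 2013, 2014, 2018, 2019, 2024, 2025, 2029, 2030, 2031, 2035, 2036, 2040, 2041, 2042, 2046, 2047 → 22.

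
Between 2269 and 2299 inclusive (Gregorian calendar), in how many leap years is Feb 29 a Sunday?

1

Leap years in 2269–2299: 7 of them.
Feb 29 weekday advances by 5 (mod 7) from one leap year to the next four years later (or differs when a century non-leap intervenes).
Leap-day weekdays: 2272:Thu 2276:Tue 2280:Sun✓ 2284:Fri 2288:Wed 2292:Mon 2296:Sat
Sunday: 2280 → 1.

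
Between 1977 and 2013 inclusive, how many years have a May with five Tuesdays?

17

May has 31 days; it has five Tuesdays when Tuesday falls among the first (month-length − 28) days — i.e. when May 1 is one of Tuesday/Monday/Sunday.
May 1 by year: 1977:Sun✓ 1978:Mon✓ 1979:Tue✓ 1980:Thu 1981:Fri 1982:Sat 1983:Sun✓ 1984:Tue✓ 1985:Wed 1986:Thu 1987:Fri 1988:Sun✓ 1989:Mon✓ 1990:Tue✓ 1991:Wed …(7 more)… 1999:Sat 2000:Mon✓ 2001:Tue✓ 2002:Wed 2003:Thu 2004:Sat 2005:Sun✓ 2006:Mon✓ 2007:Tue✓ 2008:Thu 2009:Fri 2010:Sat 2011:Sun✓ 2012:Tue✓ 2013:Wed
Years with five Tuesdays: 1977, 1978, 1979, 1983, 1984, 1988, 1989, 1990, 1994, 1995, 2000, 2001, 2005, 2006, 2007, 2011, 2012 → 17.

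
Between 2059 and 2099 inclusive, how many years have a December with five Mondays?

December has 31 days; it has five Mondays when Monday falls among the first (month-length − 28) days — i.e. when December 1 is one of Monday/Sunday/Saturday.
December 1 by year: 2059:Mon✓ 2060:Wed 2061:Thu 2062:Fri 2063:Sat✓ 2064:Mon✓ 2065:Tue 2066:Wed 2067:Thu 2068:Sat✓ 2069:Sun✓ 2070:Mon✓ 2071:Tue 2072:Thu 2073:Fri …(11 more)… 2085:Sat✓ 2086:Sun✓ 2087:Mon✓ 2088:Wed 2089:Thu 2090:Fri 2091:Sat✓ 2092:Mon✓ 2093:Tue 2094:Wed 2095:Thu 2096:Sat✓ 2097:Sun✓ 2098:Mon✓ 2099:Tue
Years with five Mondays: 2059, 2063, 2064, 2068, 2069, 2070, 2074, 2075, 2080, 2081, 2085, 2086, 2087, 2091, 2092, 2096, 2097, 2098 → 18.

18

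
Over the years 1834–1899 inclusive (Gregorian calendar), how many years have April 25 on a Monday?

Track April 25's weekday year by year (advancing +1, or +2 across a Feb 29):
  1834: Fri  1835: Sat (+1)  1836: Mon (+2) ✓  1837: Tue (+1)  1838: Wed (+1)
  1839: Thu (+1)  1840: Sat (+2)  1841: Sun (+1)  1842: Mon (+1) ✓  1843: Tue (+1)
  1844: Thu (+2)  1845: Fri (+1)  1846: Sat (+1)  1847: Sun (+1)  … (38 more years) …
  1886: Sun (+1)  1887: Mon (+1) ✓  1888: Wed (+2)  1889: Thu (+1)  1890: Fri (+1)
  1891: Sat (+1)  1892: Mon (+2) ✓  1893: Tue (+1)  1894: Wed (+1)  1895: Thu (+1)
  1896: Sat (+2)  1897: Sun (+1)  1898: Mon (+1) ✓  1899: Tue (+1)
Monday years: 1836, 1842, 1853, 1859, 1864, 1870, 1881, 1887, 1892, 1898 — 10 in total.

10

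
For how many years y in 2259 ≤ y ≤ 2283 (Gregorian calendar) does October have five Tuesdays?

October has 31 days; it has five Tuesdays when Tuesday falls among the first (month-length − 28) days — i.e. when October 1 is one of Tuesday/Monday/Sunday.
October 1 by year: 2259:Sat 2260:Mon✓ 2261:Tue✓ 2262:Wed 2263:Thu 2264:Sat 2265:Sun✓ 2266:Mon✓ 2267:Tue✓ 2268:Thu 2269:Fri 2270:Sat 2271:Sun✓ 2272:Tue✓ 2273:Wed 2274:Thu 2275:Fri 2276:Sun✓ 2277:Mon✓ 2278:Tue✓ 2279:Wed 2280:Fri 2281:Sat 2282:Sun✓ 2283:Mon✓
Years with five Tuesdays: 2260, 2261, 2265, 2266, 2267, 2271, 2272, 2276, 2277, 2278, 2282, 2283 → 12.

12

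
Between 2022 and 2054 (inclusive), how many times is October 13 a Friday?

5

Track October 13's weekday year by year (advancing +1, or +2 across a Feb 29):
  2022: Thu  2023: Fri (+1) ✓  2024: Sun (+2)  2025: Mon (+1)  2026: Tue (+1)
  2027: Wed (+1)  2028: Fri (+2) ✓  2029: Sat (+1)  2030: Sun (+1)  2031: Mon (+1)
  2032: Wed (+2)  2033: Thu (+1)  2034: Fri (+1) ✓  2035: Sat (+1)  … (5 more years) …
  2041: Sun (+1)  2042: Mon (+1)  2043: Tue (+1)  2044: Thu (+2)  2045: Fri (+1) ✓
  2046: Sat (+1)  2047: Sun (+1)  2048: Tue (+2)  2049: Wed (+1)  2050: Thu (+1)
  2051: Fri (+1) ✓  2052: Sun (+2)  2053: Mon (+1)  2054: Tue (+1)
Friday years: 2023, 2028, 2034, 2045, 2051 — 5 in total.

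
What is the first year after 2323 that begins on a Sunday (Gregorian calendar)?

Jan 1 advances by 2 weekdays after a leap year and by 1 after a common year.
2323: Jan 1 is Monday.
2324: Tuesday (leap)
2325: Thursday
2326: Friday
2327: Saturday
2328: Sunday (leap)
2328 begins on a Sunday

2328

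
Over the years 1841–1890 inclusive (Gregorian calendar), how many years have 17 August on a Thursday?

Track 17 August's weekday year by year (advancing +1, or +2 across a Feb 29):
  1841: Tue  1842: Wed (+1)  1843: Thu (+1) ✓  1844: Sat (+2)  1845: Sun (+1)
  1846: Mon (+1)  1847: Tue (+1)  1848: Thu (+2) ✓  1849: Fri (+1)  1850: Sat (+1)
  1851: Sun (+1)  1852: Tue (+2)  1853: Wed (+1)  1854: Thu (+1) ✓  … (22 more years) …
  1877: Fri (+1)  1878: Sat (+1)  1879: Sun (+1)  1880: Tue (+2)  1881: Wed (+1)
  1882: Thu (+1) ✓  1883: Fri (+1)  1884: Sun (+2)  1885: Mon (+1)  1886: Tue (+1)
  1887: Wed (+1)  1888: Fri (+2)  1889: Sat (+1)  1890: Sun (+1)
Thursday years: 1843, 1848, 1854, 1865, 1871, 1876, 1882 — 7 in total.

7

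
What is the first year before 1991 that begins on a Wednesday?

Jan 1 advances by 2 weekdays after a leap year and by 1 after a common year.
1991: Jan 1 is Tuesday.
1990: Monday
1989: Sunday
1988: Friday (leap)
1987: Thursday
1986: Wednesday
1986 begins on a Wednesday

1986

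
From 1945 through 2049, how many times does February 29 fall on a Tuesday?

Leap years in 1945–2049: 26 of them.
Feb 29 weekday advances by 5 (mod 7) from one leap year to the next four years later (or differs when a century non-leap intervenes).
Leap-day weekdays: 1948:Sun 1952:Fri 1956:Wed 1960:Mon 1964:Sat 1968:Thu 1972:Tue✓ 1976:Sun 1980:Fri 1984:Wed 1988:Mon 1992:Sat 1996:Thu 2000:Tue✓ 2004:Sun 2008:Fri 2012:Wed 2016:Mon 2020:Sat 2024:Thu 2028:Tue✓ 2032:Sun 2036:Fri 2040:Wed 2044:Mon 2048:Sat
Tuesday: 1972, 2000, 2028 → 3.

3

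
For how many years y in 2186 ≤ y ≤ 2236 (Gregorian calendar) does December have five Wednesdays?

December has 31 days; it has five Wednesdays when Wednesday falls among the first (month-length − 28) days — i.e. when December 1 is one of Wednesday/Tuesday/Monday.
December 1 by year: 2186:Fri 2187:Sat 2188:Mon✓ 2189:Tue✓ 2190:Wed✓ 2191:Thu 2192:Sat 2193:Sun 2194:Mon✓ 2195:Tue✓ 2196:Thu 2197:Fri 2198:Sat 2199:Sun 2200:Mon✓ …(21 more)… 2222:Sun 2223:Mon✓ 2224:Wed✓ 2225:Thu 2226:Fri 2227:Sat 2228:Mon✓ 2229:Tue✓ 2230:Wed✓ 2231:Thu 2232:Sat 2233:Sun 2234:Mon✓ 2235:Tue✓ 2236:Thu
Years with five Wednesdays: 2188, 2189, 2190, 2194, 2195, 2200, 2201, 2202, 2206, 2207, 2212, 2213, 2217, 2218, 2219, 2223, 2224, 2228, 2229, 2230, 2234, 2235 → 22.

22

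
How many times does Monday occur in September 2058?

September 2058 has 30 days and begins on Sunday.
The first Monday is September 2.
Mondays fall on 2, 9, 16, 23, 30 — that's 5.

5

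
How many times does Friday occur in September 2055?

September 2055 has 30 days and begins on Wednesday.
The first Friday is September 3.
Fridays fall on 3, 10, 17, 24 — that's 4.

4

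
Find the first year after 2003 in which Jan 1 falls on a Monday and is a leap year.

Jan 1 advances by 2 weekdays after a leap year and by 1 after a common year.
2003: Jan 1 is Wednesday.
2004: Thursday (leap)
2005: Saturday
2006: Sunday
2007: Monday
2008: Tuesday (leap)
2009: Thursday
2010: Friday
2011: Saturday
2012: Sunday (leap)
2013: Tuesday
2014: Wednesday
2015: Thursday
2016: Friday (leap)
2017: Sunday
2018: Monday
2019: Tuesday
2020: Wednesday (leap)
2021: Friday
2022: Saturday
2023: Sunday
2024: Monday (leap)
2024 begins on a Monday and is a leap year.

2024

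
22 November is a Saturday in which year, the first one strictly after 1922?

1924

From one year to the next, a fixed date's weekday advances by 1, or by 2 when a Feb 29 lies between the two dates.
1922: November 22 is Wednesday.
1923: Thursday (+1)
1924: Saturday (+2)
22 November falls on a Saturday in 1924.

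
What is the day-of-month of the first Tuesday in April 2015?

7

April 1, 2015 is a Wednesday, so the first Tuesday is the 7th.
The first Tuesday is 7 + 0 = 7.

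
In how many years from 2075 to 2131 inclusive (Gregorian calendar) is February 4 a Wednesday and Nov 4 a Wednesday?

6

Check each year's weekday for February 4 and Nov 4:
  2075: Mon/Mon  2076: Tue/Wed  2077: Thu/Thu  2078: Fri/Fri  2079: Sat/Sat  2080: Sun/Mon  2081: Tue/Tue  2082: Wed/Wed ✓  2083: Thu/Thu  2084: Fri/Sat  2085: Sun/Sun  2086: Mon/Mon  2087: Tue/Tue  2088: Wed/Thu  …(29 more)…  2118: Fri/Fri  2119: Sat/Sat  2120: Sun/Mon  2121: Tue/Tue  2122: Wed/Wed ✓  2123: Thu/Thu  2124: Fri/Sat  2125: Sun/Sun  2126: Mon/Mon  2127: Tue/Tue  2128: Wed/Thu  2129: Fri/Fri  2130: Sat/Sat  2131: Sun/Sun
Both conditions hold in: 2082, 2093, 2099, 2105, 2111, 2122 — 6.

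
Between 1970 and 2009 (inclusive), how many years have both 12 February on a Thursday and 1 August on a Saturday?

Check each year's weekday for 12 February and 1 August:
  1970: Thu/Sat ✓  1971: Fri/Sun  1972: Sat/Tue  1973: Mon/Wed  1974: Tue/Thu  1975: Wed/Fri  1976: Thu/Sun  1977: Sat/Mon  1978: Sun/Tue  1979: Mon/Wed  1980: Tue/Fri  1981: Thu/Sat ✓  1982: Fri/Sun  1983: Sat/Mon  …(12 more)…  1996: Mon/Thu  1997: Wed/Fri  1998: Thu/Sat ✓  1999: Fri/Sun  2000: Sat/Tue  2001: Mon/Wed  2002: Tue/Thu  2003: Wed/Fri  2004: Thu/Sun  2005: Sat/Mon  2006: Sun/Tue  2007: Mon/Wed  2008: Tue/Fri  2009: Thu/Sat ✓
Both conditions hold in: 1970, 1981, 1987, 1998, 2009 — 5.

5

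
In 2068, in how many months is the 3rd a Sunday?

Check the 3rd of each month of 2068: Jan 3: Tue, Feb 3: Fri, Mar 3: Sat, Apr 3: Tue, May 3: Thu, Jun 3: Sun, Jul 3: Tue, Aug 3: Fri, Sep 3: Mon, Oct 3: Wed, Nov 3: Sat, Dec 3: Mon.
Sunday occurs in June — 1 month.

1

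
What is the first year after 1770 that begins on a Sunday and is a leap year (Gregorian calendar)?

1792

Jan 1 advances by 2 weekdays after a leap year and by 1 after a common year.
1770: Jan 1 is Monday.
1771: Tuesday
1772: Wednesday (leap)
1773: Friday
1774: Saturday
1775: Sunday
1776: Monday (leap)
1777: Wednesday
1778: Thursday
1779: Friday
1780: Saturday (leap)
1781: Monday
1782: Tuesday
1783: Wednesday
1784: Thursday (leap)
1785: Saturday
1786: Sunday
1787: Monday
1788: Tuesday (leap)
1789: Thursday
1790: Friday
1791: Saturday
1792: Sunday (leap)
1792 begins on a Sunday and is a leap year.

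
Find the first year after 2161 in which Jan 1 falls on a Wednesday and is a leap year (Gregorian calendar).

2172

Jan 1 advances by 2 weekdays after a leap year and by 1 after a common year.
2161: Jan 1 is Thursday.
2162: Friday
2163: Saturday
2164: Sunday (leap)
2165: Tuesday
2166: Wednesday
2167: Thursday
2168: Friday (leap)
2169: Sunday
2170: Monday
2171: Tuesday
2172: Wednesday (leap)
2172 begins on a Wednesday and is a leap year.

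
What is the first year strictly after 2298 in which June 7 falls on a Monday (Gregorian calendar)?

2309

From one year to the next, a fixed date's weekday advances by 1, or by 2 when a Feb 29 lies between the two dates.
2298: June 7 is Tuesday.
2299: Wednesday (+1)
2300: Thursday (+1)
2301: Friday (+1)
2302: Saturday (+1)
2303: Sunday (+1)
2304: Tuesday (+2)
2305: Wednesday (+1)
2306: Thursday (+1)
2307: Friday (+1)
2308: Sunday (+2)
2309: Monday (+1)
June 7 falls on a Monday in 2309.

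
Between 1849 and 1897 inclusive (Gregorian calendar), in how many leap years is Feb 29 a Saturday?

Leap years in 1849–1897: 12 of them.
Feb 29 weekday advances by 5 (mod 7) from one leap year to the next four years later (or differs when a century non-leap intervenes).
Leap-day weekdays: 1852:Sun 1856:Fri 1860:Wed 1864:Mon 1868:Sat✓ 1872:Thu 1876:Tue 1880:Sun 1884:Fri 1888:Wed 1892:Mon 1896:Sat✓
Saturday: 1868, 1896 → 2.

2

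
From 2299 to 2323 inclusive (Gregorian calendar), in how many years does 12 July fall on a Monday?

3

Track 12 July's weekday year by year (advancing +1, or +2 across a Feb 29):
  2299: Wed  2300: Thu (+1)  2301: Fri (+1)  2302: Sat (+1)  2303: Sun (+1)
  2304: Tue (+2)  2305: Wed (+1)  2306: Thu (+1)  2307: Fri (+1)  2308: Sun (+2)
  2309: Mon (+1) ✓  2310: Tue (+1)  2311: Wed (+1)  2312: Fri (+2)  2313: Sat (+1)
  2314: Sun (+1)  2315: Mon (+1) ✓  2316: Wed (+2)  2317: Thu (+1)  2318: Fri (+1)
  2319: Sat (+1)  2320: Mon (+2) ✓  2321: Tue (+1)  2322: Wed (+1)  2323: Thu (+1)
Monday years: 2309, 2315, 2320 — 3 in total.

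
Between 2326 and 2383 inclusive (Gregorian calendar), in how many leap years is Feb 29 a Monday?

2

Leap years in 2326–2383: 14 of them.
Feb 29 weekday advances by 5 (mod 7) from one leap year to the next four years later (or differs when a century non-leap intervenes).
Leap-day weekdays: 2328:Wed 2332:Mon✓ 2336:Sat 2340:Thu 2344:Tue 2348:Sun 2352:Fri 2356:Wed 2360:Mon✓ 2364:Sat 2368:Thu 2372:Tue 2376:Sun 2380:Fri
Monday: 2332, 2360 → 2.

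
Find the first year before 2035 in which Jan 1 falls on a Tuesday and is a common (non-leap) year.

2030

Jan 1 advances by 2 weekdays after a leap year and by 1 after a common year.
2035: Jan 1 is Monday.
2034: Sunday
2033: Saturday
2032: Thursday (leap)
2031: Wednesday
2030: Tuesday
2030 begins on a Tuesday and is a common year.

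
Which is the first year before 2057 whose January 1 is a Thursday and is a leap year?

Jan 1 advances by 2 weekdays after a leap year and by 1 after a common year.
2057: Jan 1 is Monday.
2056: Saturday (leap)
2055: Friday
2054: Thursday
2053: Wednesday
2052: Monday (leap)
2051: Sunday
2050: Saturday
2049: Friday
2048: Wednesday (leap)
2047: Tuesday
2046: Monday
2045: Sunday
2044: Friday (leap)
2043: Thursday
2042: Wednesday
2041: Tuesday
2040: Sunday (leap)
2039: Saturday
2038: Friday
2037: Thursday
2036: Tuesday (leap)
2035: Monday
2034: Sunday
2033: Saturday
2032: Thursday (leap)
2032 begins on a Thursday and is a leap year.

2032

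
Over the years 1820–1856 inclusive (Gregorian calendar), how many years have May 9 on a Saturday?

Track May 9's weekday year by year (advancing +1, or +2 across a Feb 29):
  1820: Tue  1821: Wed (+1)  1822: Thu (+1)  1823: Fri (+1)  1824: Sun (+2)
  1825: Mon (+1)  1826: Tue (+1)  1827: Wed (+1)  1828: Fri (+2)  1829: Sat (+1) ✓
  1830: Sun (+1)  1831: Mon (+1)  1832: Wed (+2)  1833: Thu (+1)  … (9 more years) …
  1843: Tue (+1)  1844: Thu (+2)  1845: Fri (+1)  1846: Sat (+1) ✓  1847: Sun (+1)
  1848: Tue (+2)  1849: Wed (+1)  1850: Thu (+1)  1851: Fri (+1)  1852: Sun (+2)
  1853: Mon (+1)  1854: Tue (+1)  1855: Wed (+1)  1856: Fri (+2)
Saturday years: 1829, 1835, 1840, 1846 — 4 in total.

4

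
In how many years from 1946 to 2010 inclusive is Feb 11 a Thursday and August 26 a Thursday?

7

Check each year's weekday for Feb 11 and August 26:
  1946: Mon/Mon  1947: Tue/Tue  1948: Wed/Thu  1949: Fri/Fri  1950: Sat/Sat  1951: Sun/Sun  1952: Mon/Tue  1953: Wed/Wed  1954: Thu/Thu ✓  1955: Fri/Fri  1956: Sat/Sun  1957: Mon/Mon  1958: Tue/Tue  1959: Wed/Wed  …(37 more)…  1997: Tue/Tue  1998: Wed/Wed  1999: Thu/Thu ✓  2000: Fri/Sat  2001: Sun/Sun  2002: Mon/Mon  2003: Tue/Tue  2004: Wed/Thu  2005: Fri/Fri  2006: Sat/Sat  2007: Sun/Sun  2008: Mon/Tue  2009: Wed/Wed  2010: Thu/Thu ✓
Both conditions hold in: 1954, 1965, 1971, 1982, 1993, 1999, 2010 — 7.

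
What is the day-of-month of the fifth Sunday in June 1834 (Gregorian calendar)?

29

June 1, 1834 is a Sunday, so the first Sunday is the 1st.
The fifth Sunday is 1 + 28 = 29.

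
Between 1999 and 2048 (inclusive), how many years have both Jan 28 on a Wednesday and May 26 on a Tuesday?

Check each year's weekday for Jan 28 and May 26:
  1999: Thu/Wed  2000: Fri/Fri  2001: Sun/Sat  2002: Mon/Sun  2003: Tue/Mon  2004: Wed/Wed  2005: Fri/Thu  2006: Sat/Fri  2007: Sun/Sat  2008: Mon/Mon  2009: Wed/Tue ✓  2010: Thu/Wed  2011: Fri/Thu  2012: Sat/Sat  …(22 more)…  2035: Sun/Sat  2036: Mon/Mon  2037: Wed/Tue ✓  2038: Thu/Wed  2039: Fri/Thu  2040: Sat/Sat  2041: Mon/Sun  2042: Tue/Mon  2043: Wed/Tue ✓  2044: Thu/Thu  2045: Sat/Fri  2046: Sun/Sat  2047: Mon/Sun  2048: Tue/Tue
Both conditions hold in: 2009, 2015, 2026, 2037, 2043 — 5.

5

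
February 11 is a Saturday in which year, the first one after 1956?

From one year to the next, a fixed date's weekday advances by 1, or by 2 when a Feb 29 lies between the two dates.
1956: February 11 is Saturday.
1957: Monday (+2)
1958: Tuesday (+1)
1959: Wednesday (+1)
1960: Thursday (+1)
1961: Saturday (+2)
February 11 falls on a Saturday in 1961.

1961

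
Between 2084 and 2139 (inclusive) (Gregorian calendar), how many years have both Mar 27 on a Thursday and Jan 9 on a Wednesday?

3

Check each year's weekday for Mar 27 and Jan 9:
  2084: Mon/Sun  2085: Tue/Tue  2086: Wed/Wed  2087: Thu/Thu  2088: Sat/Fri  2089: Sun/Sun  2090: Mon/Mon  2091: Tue/Tue  2092: Thu/Wed ✓  2093: Fri/Fri  2094: Sat/Sat  2095: Sun/Sun  2096: Tue/Mon  2097: Wed/Wed  …(28 more)…  2126: Wed/Wed  2127: Thu/Thu  2128: Sat/Fri  2129: Sun/Sun  2130: Mon/Mon  2131: Tue/Tue  2132: Thu/Wed ✓  2133: Fri/Fri  2134: Sat/Sat  2135: Sun/Sun  2136: Tue/Mon  2137: Wed/Wed  2138: Thu/Thu  2139: Fri/Fri
Both conditions hold in: 2092, 2104, 2132 — 3.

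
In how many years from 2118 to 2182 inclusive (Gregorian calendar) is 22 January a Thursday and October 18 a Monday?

Check each year's weekday for 22 January and October 18:
  2118: Sat/Tue  2119: Sun/Wed  2120: Mon/Fri  2121: Wed/Sat  2122: Thu/Sun  2123: Fri/Mon  2124: Sat/Wed  2125: Mon/Thu  2126: Tue/Fri  2127: Wed/Sat  2128: Thu/Mon ✓  2129: Sat/Tue  2130: Sun/Wed  2131: Mon/Thu  …(37 more)…  2169: Sun/Wed  2170: Mon/Thu  2171: Tue/Fri  2172: Wed/Sun  2173: Fri/Mon  2174: Sat/Tue  2175: Sun/Wed  2176: Mon/Fri  2177: Wed/Sat  2178: Thu/Sun  2179: Fri/Mon  2180: Sat/Wed  2181: Mon/Thu  2182: Tue/Fri
Both conditions hold in: 2128, 2156 — 2.

2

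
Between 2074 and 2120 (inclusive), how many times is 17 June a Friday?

Track 17 June's weekday year by year (advancing +1, or +2 across a Feb 29):
  2074: Sun  2075: Mon (+1)  2076: Wed (+2)  2077: Thu (+1)  2078: Fri (+1) ✓
  2079: Sat (+1)  2080: Mon (+2)  2081: Tue (+1)  2082: Wed (+1)  2083: Thu (+1)
  2084: Sat (+2)  2085: Sun (+1)  2086: Mon (+1)  2087: Tue (+1)  … (19 more years) …
  2107: Fri (+1) ✓  2108: Sun (+2)  2109: Mon (+1)  2110: Tue (+1)  2111: Wed (+1)
  2112: Fri (+2) ✓  2113: Sat (+1)  2114: Sun (+1)  2115: Mon (+1)  2116: Wed (+2)
  2117: Thu (+1)  2118: Fri (+1) ✓  2119: Sat (+1)  2120: Mon (+2)
Friday years: 2078, 2089, 2095, 2101, 2107, 2112, 2118 — 7 in total.

7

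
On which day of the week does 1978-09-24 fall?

January 1, 1978 is a Sunday.
September 24 is day 267 of the year, i.e. 266 days after Jan 1.
266 mod 7 = 0, so advance 0 weekdays from Sunday: Sunday.

Sunday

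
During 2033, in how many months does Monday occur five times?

4

A month of length L has five Mondays iff its first Monday is on day ≤ L−28 (so day 1–3 in a 31-day month, 1–2 in a 30-day month, day 1 in a leap February).
Checking each month of 2033: Jan starts Sat (31d) ✓; Feb starts Tue (28d); Mar starts Tue (31d); Apr starts Fri (30d); May starts Sun (31d) ✓; Jun starts Wed (30d); Jul starts Fri (31d); Aug starts Mon (31d) ✓; Sep starts Thu (30d); Oct starts Sat (31d) ✓; Nov starts Tue (30d); Dec starts Thu (31d).
Five-Monday months: January, May, August, October → 4.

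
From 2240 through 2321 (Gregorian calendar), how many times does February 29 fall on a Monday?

Leap years in 2240–2321: 20 of them.
Feb 29 weekday advances by 5 (mod 7) from one leap year to the next four years later (or differs when a century non-leap intervenes).
Leap-day weekdays: 2240:Sat 2244:Thu 2248:Tue 2252:Sun 2256:Fri 2260:Wed 2264:Mon✓ 2268:Sat 2272:Thu 2276:Tue 2280:Sun 2284:Fri 2288:Wed 2292:Mon✓ 2296:Sat 2304:Mon✓ 2308:Sat 2312:Thu 2316:Tue 2320:Sun
Monday: 2264, 2292, 2304 → 3.

3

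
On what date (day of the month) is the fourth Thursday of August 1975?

August 1, 1975 is a Friday, so the first Thursday is the 7th.
The fourth Thursday is 7 + 21 = 28.

28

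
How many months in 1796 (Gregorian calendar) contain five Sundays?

4

A month of length L has five Sundays iff its first Sunday is on day ≤ L−28 (so day 1–3 in a 31-day month, 1–2 in a 30-day month, day 1 in a leap February).
Checking each month of 1796: Jan starts Fri (31d) ✓; Feb starts Mon (29d); Mar starts Tue (31d); Apr starts Fri (30d); May starts Sun (31d) ✓; Jun starts Wed (30d); Jul starts Fri (31d) ✓; Aug starts Mon (31d); Sep starts Thu (30d); Oct starts Sat (31d) ✓; Nov starts Tue (30d); Dec starts Thu (31d).
Five-Sunday months: January, May, July, October → 4.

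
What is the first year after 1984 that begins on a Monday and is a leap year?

1996

Jan 1 advances by 2 weekdays after a leap year and by 1 after a common year.
1984: Jan 1 is Sunday (leap).
1985: Tuesday
1986: Wednesday
1987: Thursday
1988: Friday (leap)
1989: Sunday
1990: Monday
1991: Tuesday
1992: Wednesday (leap)
1993: Friday
1994: Saturday
1995: Sunday
1996: Monday (leap)
1996 begins on a Monday and is a leap year.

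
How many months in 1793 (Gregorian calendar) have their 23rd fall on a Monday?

2

Check the 23rd of each month of 1793: Jan 23: Wed, Feb 23: Sat, Mar 23: Sat, Apr 23: Tue, May 23: Thu, Jun 23: Sun, Jul 23: Tue, Aug 23: Fri, Sep 23: Mon, Oct 23: Wed, Nov 23: Sat, Dec 23: Mon.
Monday occurs in September, December — 2 months.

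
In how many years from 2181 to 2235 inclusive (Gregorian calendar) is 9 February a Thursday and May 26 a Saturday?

Check each year's weekday for 9 February and May 26:
  2181: Fri/Sat  2182: Sat/Sun  2183: Sun/Mon  2184: Mon/Wed  2185: Wed/Thu  2186: Thu/Fri  2187: Fri/Sat  2188: Sat/Mon  2189: Mon/Tue  2190: Tue/Wed  2191: Wed/Thu  2192: Thu/Sat ✓  2193: Sat/Sun  2194: Sun/Mon  …(27 more)…  2222: Sat/Sun  2223: Sun/Mon  2224: Mon/Wed  2225: Wed/Thu  2226: Thu/Fri  2227: Fri/Sat  2228: Sat/Mon  2229: Mon/Tue  2230: Tue/Wed  2231: Wed/Thu  2232: Thu/Sat ✓  2233: Sat/Sun  2234: Sun/Mon  2235: Mon/Tue
Both conditions hold in: 2192, 2204, 2232 — 3.

3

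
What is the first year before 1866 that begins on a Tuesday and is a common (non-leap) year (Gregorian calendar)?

Jan 1 advances by 2 weekdays after a leap year and by 1 after a common year.
1866: Jan 1 is Monday.
1865: Sunday
1864: Friday (leap)
1863: Thursday
1862: Wednesday
1861: Tuesday
1861 begins on a Tuesday and is a common year.

1861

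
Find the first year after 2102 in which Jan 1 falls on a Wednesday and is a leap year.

2116

Jan 1 advances by 2 weekdays after a leap year and by 1 after a common year.
2102: Jan 1 is Sunday.
2103: Monday
2104: Tuesday (leap)
2105: Thursday
2106: Friday
2107: Saturday
2108: Sunday (leap)
2109: Tuesday
2110: Wednesday
2111: Thursday
2112: Friday (leap)
2113: Sunday
2114: Monday
2115: Tuesday
2116: Wednesday (leap)
2116 begins on a Wednesday and is a leap year.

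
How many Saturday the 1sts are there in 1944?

Check the 1st of each month of 1944: Jan 1: Sat, Feb 1: Tue, Mar 1: Wed, Apr 1: Sat, May 1: Mon, Jun 1: Thu, Jul 1: Sat, Aug 1: Tue, Sep 1: Fri, Oct 1: Sun, Nov 1: Wed, Dec 1: Fri.
Saturday occurs in January, April, July — 3 months.

3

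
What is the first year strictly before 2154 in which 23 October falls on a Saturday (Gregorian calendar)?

2151

From one year to the next, a fixed date's weekday advances by 1, or by 2 when a Feb 29 lies between the two dates.
2154: October 23 is Wednesday.
2153: Tuesday (−1)
2152: Monday (−1)
2151: Saturday (−2)
23 October falls on a Saturday in 2151.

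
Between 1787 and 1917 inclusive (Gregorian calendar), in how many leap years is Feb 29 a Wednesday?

5

Leap years in 1787–1917: 31 of them.
Feb 29 weekday advances by 5 (mod 7) from one leap year to the next four years later (or differs when a century non-leap intervenes).
Leap-day weekdays: 1788:Fri 1792:Wed✓ 1796:Mon 1804:Wed✓ 1808:Mon 1812:Sat 1816:Thu 1820:Tue 1824:Sun 1828:Fri 1832:Wed✓ 1836:Mon 1840:Sat …(5 more)… 1864:Mon 1868:Sat 1872:Thu 1876:Tue 1880:Sun 1884:Fri 1888:Wed✓ 1892:Mon 1896:Sat 1904:Mon 1908:Sat 1912:Thu 1916:Tue
Wednesday: 1792, 1804, 1832, 1860, 1888 → 5.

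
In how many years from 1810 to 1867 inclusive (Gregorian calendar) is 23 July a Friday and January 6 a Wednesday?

6

Check each year's weekday for 23 July and January 6:
  1810: Mon/Sat  1811: Tue/Sun  1812: Thu/Mon  1813: Fri/Wed ✓  1814: Sat/Thu  1815: Sun/Fri  1816: Tue/Sat  1817: Wed/Mon  1818: Thu/Tue  1819: Fri/Wed ✓  1820: Sun/Thu  1821: Mon/Sat  1822: Tue/Sun  1823: Wed/Mon  …(30 more)…  1854: Sun/Fri  1855: Mon/Sat  1856: Wed/Sun  1857: Thu/Tue  1858: Fri/Wed ✓  1859: Sat/Thu  1860: Mon/Fri  1861: Tue/Sun  1862: Wed/Mon  1863: Thu/Tue  1864: Sat/Wed  1865: Sun/Fri  1866: Mon/Sat  1867: Tue/Sun
Both conditions hold in: 1813, 1819, 1830, 1841, 1847, 1858 — 6.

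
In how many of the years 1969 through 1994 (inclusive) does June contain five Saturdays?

7

June has 30 days; it has five Saturdays when Saturday falls among the first (month-length − 28) days — i.e. when June 1 is one of Saturday/Friday.
June 1 by year: 1969:Sun 1970:Mon 1971:Tue 1972:Thu 1973:Fri✓ 1974:Sat✓ 1975:Sun 1976:Tue 1977:Wed 1978:Thu 1979:Fri✓ 1980:Sun 1981:Mon 1982:Tue 1983:Wed 1984:Fri✓ 1985:Sat✓ 1986:Sun 1987:Mon 1988:Wed 1989:Thu 1990:Fri✓ 1991:Sat✓ 1992:Mon 1993:Tue 1994:Wed
Years with five Saturdays: 1973, 1974, 1979, 1984, 1985, 1990, 1991 → 7.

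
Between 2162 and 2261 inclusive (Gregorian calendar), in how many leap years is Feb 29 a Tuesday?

3

Leap years in 2162–2261: 24 of them.
Feb 29 weekday advances by 5 (mod 7) from one leap year to the next four years later (or differs when a century non-leap intervenes).
Leap-day weekdays: 2164:Wed 2168:Mon 2172:Sat 2176:Thu 2180:Tue✓ 2184:Sun 2188:Fri 2192:Wed 2196:Mon 2204:Wed 2208:Mon 2212:Sat 2216:Thu 2220:Tue✓ 2224:Sun 2228:Fri 2232:Wed 2236:Mon 2240:Sat 2244:Thu 2248:Tue✓ 2252:Sun 2256:Fri 2260:Wed
Tuesday: 2180, 2220, 2248 → 3.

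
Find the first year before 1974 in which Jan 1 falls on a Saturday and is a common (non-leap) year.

1966

Jan 1 advances by 2 weekdays after a leap year and by 1 after a common year.
1974: Jan 1 is Tuesday.
1973: Monday
1972: Saturday (leap)
1971: Friday
1970: Thursday
1969: Wednesday
1968: Monday (leap)
1967: Sunday
1966: Saturday
1966 begins on a Saturday and is a common year.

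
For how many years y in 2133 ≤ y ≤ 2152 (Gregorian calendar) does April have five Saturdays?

April has 30 days; it has five Saturdays when Saturday falls among the first (month-length − 28) days — i.e. when April 1 is one of Saturday/Friday.
April 1 by year: 2133:Wed 2134:Thu 2135:Fri✓ 2136:Sun 2137:Mon 2138:Tue 2139:Wed 2140:Fri✓ 2141:Sat✓ 2142:Sun 2143:Mon 2144:Wed 2145:Thu 2146:Fri✓ 2147:Sat✓ 2148:Mon 2149:Tue 2150:Wed 2151:Thu 2152:Sat✓
Years with five Saturdays: 2135, 2140, 2141, 2146, 2147, 2152 → 6.

6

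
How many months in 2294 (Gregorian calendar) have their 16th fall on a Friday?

Check the 16th of each month of 2294: Jan 16: Tue, Feb 16: Fri, Mar 16: Fri, Apr 16: Mon, May 16: Wed, Jun 16: Sat, Jul 16: Mon, Aug 16: Thu, Sep 16: Sun, Oct 16: Tue, Nov 16: Fri, Dec 16: Sun.
Friday occurs in February, March, November — 3 months.

3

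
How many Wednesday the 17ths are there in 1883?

Check the 17th of each month of 1883: Jan 17: Wed, Feb 17: Sat, Mar 17: Sat, Apr 17: Tue, May 17: Thu, Jun 17: Sun, Jul 17: Tue, Aug 17: Fri, Sep 17: Mon, Oct 17: Wed, Nov 17: Sat, Dec 17: Mon.
Wednesday occurs in January, October — 2 months.

2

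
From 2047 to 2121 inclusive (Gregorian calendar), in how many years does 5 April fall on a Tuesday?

Track 5 April's weekday year by year (advancing +1, or +2 across a Feb 29):
  2047: Fri  2048: Sun (+2)  2049: Mon (+1)  2050: Tue (+1) ✓  2051: Wed (+1)
  2052: Fri (+2)  2053: Sat (+1)  2054: Sun (+1)  2055: Mon (+1)  2056: Wed (+2)
  2057: Thu (+1)  2058: Fri (+1)  2059: Sat (+1)  2060: Mon (+2)  … (47 more years) …
  2108: Thu (+2)  2109: Fri (+1)  2110: Sat (+1)  2111: Sun (+1)  2112: Tue (+2) ✓
  2113: Wed (+1)  2114: Thu (+1)  2115: Fri (+1)  2116: Sun (+2)  2117: Mon (+1)
  2118: Tue (+1) ✓  2119: Wed (+1)  2120: Fri (+2)  2121: Sat (+1)
Tuesday years: 2050, 2061, 2067, 2072, 2078, 2089, 2095, 2101, 2107, 2112, 2118 — 11 in total.

11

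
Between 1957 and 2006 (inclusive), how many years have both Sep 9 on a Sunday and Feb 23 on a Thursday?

Check each year's weekday for Sep 9 and Feb 23:
  1957: Mon/Sat  1958: Tue/Sun  1959: Wed/Mon  1960: Fri/Tue  1961: Sat/Thu  1962: Sun/Fri  1963: Mon/Sat  1964: Wed/Sun  1965: Thu/Tue  1966: Fri/Wed  1967: Sat/Thu  1968: Mon/Fri  1969: Tue/Sun  1970: Wed/Mon  …(22 more)…  1993: Thu/Tue  1994: Fri/Wed  1995: Sat/Thu  1996: Mon/Fri  1997: Tue/Sun  1998: Wed/Mon  1999: Thu/Tue  2000: Sat/Wed  2001: Sun/Fri  2002: Mon/Sat  2003: Tue/Sun  2004: Thu/Mon  2005: Fri/Wed  2006: Sat/Thu
Both conditions hold in: 1984 — 1.

1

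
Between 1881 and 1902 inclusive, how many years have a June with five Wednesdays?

6

June has 30 days; it has five Wednesdays when Wednesday falls among the first (month-length − 28) days — i.e. when June 1 is one of Wednesday/Tuesday.
June 1 by year: 1881:Wed✓ 1882:Thu 1883:Fri 1884:Sun 1885:Mon 1886:Tue✓ 1887:Wed✓ 1888:Fri 1889:Sat 1890:Sun 1891:Mon 1892:Wed✓ 1893:Thu 1894:Fri 1895:Sat 1896:Mon 1897:Tue✓ 1898:Wed✓ 1899:Thu 1900:Fri 1901:Sat 1902:Sun
Years with five Wednesdays: 1881, 1886, 1887, 1892, 1897, 1898 → 6.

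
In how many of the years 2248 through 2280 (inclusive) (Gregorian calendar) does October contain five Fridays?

October has 31 days; it has five Fridays when Friday falls among the first (month-length − 28) days — i.e. when October 1 is one of Friday/Thursday/Wednesday.
October 1 by year: 2248:Sun 2249:Mon 2250:Tue 2251:Wed✓ 2252:Fri✓ 2253:Sat 2254:Sun 2255:Mon 2256:Wed✓ 2257:Thu✓ 2258:Fri✓ 2259:Sat 2260:Mon 2261:Tue 2262:Wed✓ …(3 more)… 2266:Mon 2267:Tue 2268:Thu✓ 2269:Fri✓ 2270:Sat 2271:Sun 2272:Tue 2273:Wed✓ 2274:Thu✓ 2275:Fri✓ 2276:Sun 2277:Mon 2278:Tue 2279:Wed✓ 2280:Fri✓
Years with five Fridays: 2251, 2252, 2256, 2257, 2258, 2262, 2263, 2268, 2269, 2273, 2274, 2275, 2279, 2280 → 14.

14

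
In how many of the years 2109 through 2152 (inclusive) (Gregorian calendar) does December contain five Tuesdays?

20

December has 31 days; it has five Tuesdays when Tuesday falls among the first (month-length − 28) days — i.e. when December 1 is one of Tuesday/Monday/Sunday.
December 1 by year: 2109:Sun✓ 2110:Mon✓ 2111:Tue✓ 2112:Thu 2113:Fri 2114:Sat 2115:Sun✓ 2116:Tue✓ 2117:Wed 2118:Thu 2119:Fri 2120:Sun✓ 2121:Mon✓ 2122:Tue✓ 2123:Wed …(14 more)… 2138:Mon✓ 2139:Tue✓ 2140:Thu 2141:Fri 2142:Sat 2143:Sun✓ 2144:Tue✓ 2145:Wed 2146:Thu 2147:Fri 2148:Sun✓ 2149:Mon✓ 2150:Tue✓ 2151:Wed 2152:Fri
Years with five Tuesdays: 2109, 2110, 2111, 2115, 2116, 2120, 2121, 2122, 2126, 2127, 2132, 2133, 2137, 2138, 2139, 2143, 2144, 2148, 2149, 2150 → 20.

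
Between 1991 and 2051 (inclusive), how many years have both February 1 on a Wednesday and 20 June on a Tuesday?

7

Check each year's weekday for February 1 and 20 June:
  1991: Fri/Thu  1992: Sat/Sat  1993: Mon/Sun  1994: Tue/Mon  1995: Wed/Tue ✓  1996: Thu/Thu  1997: Sat/Fri  1998: Sun/Sat  1999: Mon/Sun  2000: Tue/Tue  2001: Thu/Wed  2002: Fri/Thu  2003: Sat/Fri  2004: Sun/Sun  …(33 more)…  2038: Mon/Sun  2039: Tue/Mon  2040: Wed/Wed  2041: Fri/Thu  2042: Sat/Fri  2043: Sun/Sat  2044: Mon/Mon  2045: Wed/Tue ✓  2046: Thu/Wed  2047: Fri/Thu  2048: Sat/Sat  2049: Mon/Sun  2050: Tue/Mon  2051: Wed/Tue ✓
Both conditions hold in: 1995, 2006, 2017, 2023, 2034, 2045, 2051 — 7.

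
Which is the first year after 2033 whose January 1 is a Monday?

2035

Jan 1 advances by 2 weekdays after a leap year and by 1 after a common year.
2033: Jan 1 is Saturday.
2034: Sunday
2035: Monday
2035 begins on a Monday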